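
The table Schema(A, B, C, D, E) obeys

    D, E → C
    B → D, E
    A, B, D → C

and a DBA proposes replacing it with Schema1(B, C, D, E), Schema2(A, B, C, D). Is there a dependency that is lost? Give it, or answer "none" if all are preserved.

D, E → C lies within Schema1.
B → D, E lies within Schema1.
A, B, D → C lies within Schema2.
Every dependency is enforceable on the fragments, so the decomposition is dependency-preserving.

none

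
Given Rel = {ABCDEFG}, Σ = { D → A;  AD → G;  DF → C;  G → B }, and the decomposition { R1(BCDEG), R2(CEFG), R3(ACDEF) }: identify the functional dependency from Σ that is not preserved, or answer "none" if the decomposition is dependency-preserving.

D → A lies within R3.
AD → G: restricted closure across fragments reaches G.
DF → C lies within R3.
G → B lies within R1.
Every dependency is enforceable on the fragments, so the decomposition is dependency-preserving.

none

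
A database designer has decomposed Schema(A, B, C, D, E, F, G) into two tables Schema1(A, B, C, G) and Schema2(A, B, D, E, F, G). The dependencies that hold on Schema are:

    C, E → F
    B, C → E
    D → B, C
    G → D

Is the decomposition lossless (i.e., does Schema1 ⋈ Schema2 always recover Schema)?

Yes

Common attributes: Schema1 ∩ Schema2 = {A, B, G}.
Closure of {A, B, G}: G → D applies, adding D; D → B, C applies, adding C; B, C → E applies, adding E; C, E → F applies, adding F. So (A, B, G)⁺ = {A, B, C, D, E, F, G}.
This closure contains every attribute of Schema1, so Schema1 ∩ Schema2 → Schema1. The join is lossless.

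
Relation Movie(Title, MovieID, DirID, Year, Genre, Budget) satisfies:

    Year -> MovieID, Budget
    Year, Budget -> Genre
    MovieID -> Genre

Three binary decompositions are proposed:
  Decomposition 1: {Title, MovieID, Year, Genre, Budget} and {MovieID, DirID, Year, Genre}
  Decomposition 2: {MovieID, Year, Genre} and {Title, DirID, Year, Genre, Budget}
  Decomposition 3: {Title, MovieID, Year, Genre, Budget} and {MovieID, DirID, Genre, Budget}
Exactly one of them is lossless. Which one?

Decomposition 1: common = {MovieID, Year, Genre}, closure = {MovieID, Year, Genre, Budget} → lossy.
Decomposition 2: common = {Year, Genre}, closure = {MovieID, Year, Genre, Budget} → lossless.
Decomposition 3: common = {MovieID, Genre, Budget}, closure = {MovieID, Genre, Budget} → lossy.

Decomposition 2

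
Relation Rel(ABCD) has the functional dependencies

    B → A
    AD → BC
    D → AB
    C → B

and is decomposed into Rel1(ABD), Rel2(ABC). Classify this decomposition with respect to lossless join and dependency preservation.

Lossless test: (AB)⁺ = {AB}, which is a superkey of neither fragment — lossy.
Dependency preservation: the restricted closure of {AD} across the fragments never reaches {BC}, so AD → BC cannot be enforced without a join — not preserved.

lossy and not dependency-preserving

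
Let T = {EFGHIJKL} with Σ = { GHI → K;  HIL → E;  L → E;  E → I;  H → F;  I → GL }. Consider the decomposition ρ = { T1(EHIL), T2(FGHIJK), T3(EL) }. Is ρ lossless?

Chase test. Columns are EFGHIJKL; row i has aⱼ where attribute j ∈ Ti, else bᵢⱼ.
Initial tableau (one row per fragment):
  row 1: a1 b12 b13 a4 a5 b16 b17 a8
  row 2: b21 a2 a3 a4 a5 a6 a7 b28
  row 3: a1 b32 b33 b34 b35 b36 b37 a8
Rows 1 and 3 agree on E; apply E→I and equate their I entries.
Rows 1 and 2 agree on H; apply H→F and equate their F entries.
Rows 1 and 2 agree on I; apply I→GL and equate their GL entries.
Rows 1 and 3 agree on I; apply I→GL and equate their GL entries.
Rows 1 and 2 agree on GHI; apply GHI→K and equate their K entries.
Rows 1 and 2 agree on HIL; apply HIL→E and equate their E entries.
Row 2 is now all distinguished symbols — the join is lossless.

Yes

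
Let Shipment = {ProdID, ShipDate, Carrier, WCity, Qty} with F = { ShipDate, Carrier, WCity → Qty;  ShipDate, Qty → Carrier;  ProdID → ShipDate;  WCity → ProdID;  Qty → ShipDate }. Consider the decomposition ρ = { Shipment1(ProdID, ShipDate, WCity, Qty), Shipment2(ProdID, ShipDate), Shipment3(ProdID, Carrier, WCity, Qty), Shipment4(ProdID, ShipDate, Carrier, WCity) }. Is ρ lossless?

Yes

Chase test. Columns are ProdID, ShipDate, Carrier, WCity, Qty; row i has aⱼ where attribute j ∈ Shipmenti, else bᵢⱼ.
Initial tableau (one row per fragment):
  row 1: a1 a2 b13 a4 a5
  row 2: a1 a2 b23 b24 b25
  row 3: a1 b32 a3 a4 a5
  row 4: a1 a2 a3 a4 b45
Rows 1 and 3 agree on ProdID; apply ProdID→ShipDate and equate their ShipDate entries.
Rows 3 and 4 agree on ShipDate, Carrier, WCity; apply ShipDate, Carrier, WCity→Qty and equate their Qty entries.
Rows 1 and 3 agree on ShipDate, Qty; apply ShipDate, Qty→Carrier and equate their Carrier entries.
Row 1 is now all distinguished symbols — the join is lossless.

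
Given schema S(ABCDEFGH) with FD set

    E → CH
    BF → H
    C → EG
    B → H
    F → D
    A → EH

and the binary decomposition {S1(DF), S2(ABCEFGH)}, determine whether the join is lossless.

Yes

Common attributes: S1 ∩ S2 = {F}.
Closure of {F}: F → D applies, adding D. So (F)⁺ = {DF}.
This closure contains every attribute of S1, so S1 ∩ S2 → S1. The join is lossless.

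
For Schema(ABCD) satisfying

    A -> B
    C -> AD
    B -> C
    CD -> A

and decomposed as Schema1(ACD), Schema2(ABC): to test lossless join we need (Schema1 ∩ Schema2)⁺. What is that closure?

ABCD

Schema1 ∩ Schema2 = {AC}.
A → B applies, adding B
C → AD applies, adding D
Closure: {ABCD}.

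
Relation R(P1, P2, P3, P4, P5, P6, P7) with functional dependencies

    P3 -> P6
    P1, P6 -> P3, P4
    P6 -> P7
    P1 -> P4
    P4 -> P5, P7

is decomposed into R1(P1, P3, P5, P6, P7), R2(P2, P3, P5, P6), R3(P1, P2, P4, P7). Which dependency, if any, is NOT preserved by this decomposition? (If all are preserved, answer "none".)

P4 -> P5, P7

Check P4 → P5, P7: no single fragment contains all of {P4, P5, P7}, and the restricted closure of {P4} across the fragments never reaches {P5, P7}.
P3 → P6 is preserved.
P1, P6 → P3, P4 is preserved.
P6 → P7 is preserved.
P1 → P4 is preserved.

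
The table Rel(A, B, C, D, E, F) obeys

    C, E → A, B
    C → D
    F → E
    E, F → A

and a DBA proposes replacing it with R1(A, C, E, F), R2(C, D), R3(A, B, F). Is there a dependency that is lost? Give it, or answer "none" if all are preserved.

Check C, E → A, B: no single fragment contains all of {A, B, C, E}, and the restricted closure of {C, E} across the fragments never reaches {A, B}.
C → D is preserved.
F → E is preserved.
E, F → A is preserved.

C, E → A, B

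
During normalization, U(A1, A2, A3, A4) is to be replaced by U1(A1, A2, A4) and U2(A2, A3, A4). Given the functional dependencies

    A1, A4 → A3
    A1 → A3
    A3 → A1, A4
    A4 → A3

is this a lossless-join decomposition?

Yes

Common attributes: U1 ∩ U2 = {A2, A4}.
Closure of {A2, A4}: A4 → A3 applies, adding A3; A3 → A1, A4 applies, adding A1. So (A2, A4)⁺ = {A1, A2, A3, A4}.
This closure contains every attribute of U1, so U1 ∩ U2 → U1. The join is lossless.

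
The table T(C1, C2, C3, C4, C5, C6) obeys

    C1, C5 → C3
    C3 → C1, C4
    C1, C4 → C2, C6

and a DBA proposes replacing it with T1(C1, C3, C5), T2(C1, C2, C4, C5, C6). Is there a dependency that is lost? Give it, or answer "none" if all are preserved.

Check C3 → C1, C4: no single fragment contains all of {C1, C3, C4}, and the restricted closure of {C3} across the fragments never reaches {C1, C4}.
C1, C5 → C3 is preserved.
C1, C4 → C2, C6 is preserved.

C3 → C1, C4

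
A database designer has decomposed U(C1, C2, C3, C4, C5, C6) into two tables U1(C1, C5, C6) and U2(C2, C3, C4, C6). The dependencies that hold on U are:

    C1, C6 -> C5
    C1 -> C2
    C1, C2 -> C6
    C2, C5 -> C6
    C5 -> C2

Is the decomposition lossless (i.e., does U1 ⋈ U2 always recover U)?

No

Common attributes: U1 ∩ U2 = {C6}.
No dependency enlarges {C6}, so (C6)⁺ = {C6}.
The closure contains neither all of U1 = {C1, C5, C6} nor all of U2 = {C2, C3, C4, C6}, so the common attributes are not a superkey of either fragment. The join is lossy.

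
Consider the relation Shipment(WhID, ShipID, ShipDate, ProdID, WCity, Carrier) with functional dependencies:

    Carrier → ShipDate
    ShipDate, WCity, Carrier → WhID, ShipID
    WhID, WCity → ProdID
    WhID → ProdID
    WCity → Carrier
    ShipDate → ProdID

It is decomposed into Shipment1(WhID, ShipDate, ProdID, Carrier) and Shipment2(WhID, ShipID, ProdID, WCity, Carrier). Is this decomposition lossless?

Yes

Common attributes: Shipment1 ∩ Shipment2 = {WhID, ProdID, Carrier}.
Closure of {WhID, ProdID, Carrier}: Carrier → ShipDate applies, adding ShipDate. So (WhID, ProdID, Carrier)⁺ = {WhID, ShipDate, ProdID, Carrier}.
This closure contains every attribute of Shipment1, so Shipment1 ∩ Shipment2 → Shipment1. The join is lossless.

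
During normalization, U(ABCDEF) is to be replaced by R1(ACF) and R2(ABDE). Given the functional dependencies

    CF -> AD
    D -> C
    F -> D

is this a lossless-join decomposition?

Common attributes: R1 ∩ R2 = {A}.
No dependency enlarges {A}, so (A)⁺ = {A}.
The closure contains neither all of R1 = {ACF} nor all of R2 = {ABDE}, so the common attributes are not a superkey of either fragment. The join is lossy.

No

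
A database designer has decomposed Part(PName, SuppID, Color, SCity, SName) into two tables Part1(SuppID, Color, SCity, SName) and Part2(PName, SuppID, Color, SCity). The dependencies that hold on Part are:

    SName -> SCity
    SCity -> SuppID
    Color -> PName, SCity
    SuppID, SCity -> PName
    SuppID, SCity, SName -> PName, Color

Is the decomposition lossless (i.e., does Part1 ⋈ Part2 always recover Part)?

Yes

Common attributes: Part1 ∩ Part2 = {SuppID, Color, SCity}.
Closure of {SuppID, Color, SCity}: Color → PName, SCity applies, adding PName. So (SuppID, Color, SCity)⁺ = {PName, SuppID, Color, SCity}.
This closure contains every attribute of Part2, so Part1 ∩ Part2 → Part2. The join is lossless.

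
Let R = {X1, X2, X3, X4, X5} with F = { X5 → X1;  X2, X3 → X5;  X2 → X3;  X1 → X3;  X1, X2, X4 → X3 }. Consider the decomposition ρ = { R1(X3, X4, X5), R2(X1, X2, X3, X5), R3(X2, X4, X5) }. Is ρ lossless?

Yes

Chase test. Columns are X1, X2, X3, X4, X5; row i has aⱼ where attribute j ∈ Ri, else bᵢⱼ.
Initial tableau (one row per fragment):
  row 1: b11 b12 a3 a4 a5
  row 2: a1 a2 a3 b24 a5
  row 3: b31 a2 b33 a4 a5
Rows 1 and 2 agree on X5; apply X5→X1 and equate their X1 entries.
Rows 1 and 3 agree on X5; apply X5→X1 and equate their X1 entries.
Rows 2 and 3 agree on X2; apply X2→X3 and equate their X3 entries.
Row 3 is now all distinguished symbols — the join is lossless.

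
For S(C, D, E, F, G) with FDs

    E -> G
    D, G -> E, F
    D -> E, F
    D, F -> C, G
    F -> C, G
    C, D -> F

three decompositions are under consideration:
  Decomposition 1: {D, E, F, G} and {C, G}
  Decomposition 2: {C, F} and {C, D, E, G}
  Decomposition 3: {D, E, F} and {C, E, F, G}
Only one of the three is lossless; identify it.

Decomposition 3

Decomposition 1: common = {G}, closure = {G} → lossy.
Decomposition 2: common = {C}, closure = {C} → lossy.
Decomposition 3: common = {E, F}, closure = {C, E, F, G} → lossless.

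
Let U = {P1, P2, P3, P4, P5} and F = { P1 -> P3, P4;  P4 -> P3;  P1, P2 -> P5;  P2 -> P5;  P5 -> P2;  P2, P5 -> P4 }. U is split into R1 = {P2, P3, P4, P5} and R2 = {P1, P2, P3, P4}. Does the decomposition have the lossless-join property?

Common attributes: R1 ∩ R2 = {P2, P3, P4}.
Closure of {P2, P3, P4}: P2 → P5 applies, adding P5. So (P2, P3, P4)⁺ = {P2, P3, P4, P5}.
This closure contains every attribute of R1, so R1 ∩ R2 → R1. The join is lossless.

Yes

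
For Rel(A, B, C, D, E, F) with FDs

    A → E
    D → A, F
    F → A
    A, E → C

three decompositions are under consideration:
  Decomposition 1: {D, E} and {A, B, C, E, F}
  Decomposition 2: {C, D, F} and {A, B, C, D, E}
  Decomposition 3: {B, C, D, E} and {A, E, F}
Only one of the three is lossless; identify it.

Decomposition 2

Decomposition 1: common = {E}, closure = {E} → lossy.
Decomposition 2: common = {C, D}, closure = {A, C, D, E, F} → lossless.
Decomposition 3: common = {E}, closure = {E} → lossy.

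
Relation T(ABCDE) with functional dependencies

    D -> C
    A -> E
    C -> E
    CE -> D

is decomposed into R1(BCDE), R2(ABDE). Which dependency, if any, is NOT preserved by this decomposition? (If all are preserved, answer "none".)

D → C lies within R1.
A → E lies within R2.
C → E lies within R1.
CE → D lies within R1.
Every dependency is enforceable on the fragments, so the decomposition is dependency-preserving.

none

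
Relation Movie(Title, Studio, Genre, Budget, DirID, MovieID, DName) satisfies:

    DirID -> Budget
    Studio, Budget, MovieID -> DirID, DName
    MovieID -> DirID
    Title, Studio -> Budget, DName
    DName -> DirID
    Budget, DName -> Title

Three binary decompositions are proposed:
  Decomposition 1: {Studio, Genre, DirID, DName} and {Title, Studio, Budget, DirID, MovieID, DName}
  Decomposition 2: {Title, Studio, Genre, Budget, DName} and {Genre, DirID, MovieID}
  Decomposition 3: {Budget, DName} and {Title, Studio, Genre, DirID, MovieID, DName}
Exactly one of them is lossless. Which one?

Decomposition 1: common = {Studio, DirID, DName}, closure = {Title, Studio, Budget, DirID, DName} → lossy.
Decomposition 2: common = {Genre}, closure = {Genre} → lossy.
Decomposition 3: common = {DName}, closure = {Title, Budget, DirID, DName} → lossless.

Decomposition 3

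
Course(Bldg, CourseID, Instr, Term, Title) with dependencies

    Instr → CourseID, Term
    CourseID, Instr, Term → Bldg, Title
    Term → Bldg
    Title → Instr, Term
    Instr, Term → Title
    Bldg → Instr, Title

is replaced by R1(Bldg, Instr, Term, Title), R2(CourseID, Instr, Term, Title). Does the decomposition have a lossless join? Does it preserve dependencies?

Lossless test: (Instr, Term, Title)⁺ = {Bldg, CourseID, Instr, Term, Title}, which contains all of one fragment — lossless.
Dependency preservation: CourseID, Instr, Term → Bldg, Title is not contained in any single fragment, but the restricted closure of its left-hand side across the fragments still reaches the right-hand side; the remaining FDs each lie inside some fragment. All dependencies are preserved.

lossless and dependency-preserving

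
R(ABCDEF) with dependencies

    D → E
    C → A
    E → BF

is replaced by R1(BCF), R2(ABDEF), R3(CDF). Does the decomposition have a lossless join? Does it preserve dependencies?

lossy and not dependency-preserving

Lossless test (chase): Rows 2 and 3 agree on D; apply D→E and equate their E entries. Rows 1 and 3 agree on C; apply C→A and equate their A entries. Rows 2 and 3 agree on E; apply E→BF and equate their BF entries. No row becomes fully distinguished — the join is lossy.
Dependency preservation: the restricted closure of {C} across the fragments never reaches {A}, so C → A cannot be enforced without a join — not preserved.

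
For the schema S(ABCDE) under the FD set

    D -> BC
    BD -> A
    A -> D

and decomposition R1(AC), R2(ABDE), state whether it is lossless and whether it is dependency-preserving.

lossless and dependency-preserving

Lossless test: (A)⁺ = {ABCD}, which contains all of one fragment — lossless.
Dependency preservation: D → BC is not contained in any single fragment, but the restricted closure of its left-hand side across the fragments still reaches the right-hand side; the remaining FDs each lie inside some fragment. All dependencies are preserved.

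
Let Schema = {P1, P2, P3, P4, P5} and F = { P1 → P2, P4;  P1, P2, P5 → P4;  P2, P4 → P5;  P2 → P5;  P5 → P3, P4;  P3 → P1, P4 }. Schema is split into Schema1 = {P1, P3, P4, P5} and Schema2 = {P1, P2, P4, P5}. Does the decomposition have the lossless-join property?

Common attributes: Schema1 ∩ Schema2 = {P1, P4, P5}.
Closure of {P1, P4, P5}: P1 → P2, P4 applies, adding P2; P5 → P3, P4 applies, adding P3. So (P1, P4, P5)⁺ = {P1, P2, P3, P4, P5}.
This closure contains every attribute of Schema1, so Schema1 ∩ Schema2 → Schema1. The join is lossless.

Yes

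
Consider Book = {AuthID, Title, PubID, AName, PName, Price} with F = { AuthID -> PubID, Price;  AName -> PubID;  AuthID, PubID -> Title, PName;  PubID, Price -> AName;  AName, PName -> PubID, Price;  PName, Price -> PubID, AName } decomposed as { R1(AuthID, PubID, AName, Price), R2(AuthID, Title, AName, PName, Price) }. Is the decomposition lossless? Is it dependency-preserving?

Lossless test: (AuthID, AName, Price)⁺ = {AuthID, Title, PubID, AName, PName, Price}, which contains all of one fragment — lossless.
Dependency preservation: AuthID, PubID → Title, PName; AName, PName → PubID, Price; PName, Price → PubID, AName are not contained in any single fragment, but the restricted closure of each left-hand side across the fragments still reaches the right-hand side; the remaining FDs each lie inside some fragment. All dependencies are preserved.

lossless and dependency-preserving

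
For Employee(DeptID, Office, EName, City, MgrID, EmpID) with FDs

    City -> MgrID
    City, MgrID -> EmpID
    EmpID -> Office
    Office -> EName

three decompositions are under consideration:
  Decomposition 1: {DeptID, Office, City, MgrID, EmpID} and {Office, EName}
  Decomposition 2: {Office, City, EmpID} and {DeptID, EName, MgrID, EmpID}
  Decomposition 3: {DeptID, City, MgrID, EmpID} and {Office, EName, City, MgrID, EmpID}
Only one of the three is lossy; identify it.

Decomposition 1: common = {Office}, closure = {Office, EName} → lossless.
Decomposition 2: common = {EmpID}, closure = {Office, EName, EmpID} → lossy.
Decomposition 3: common = {City, MgrID, EmpID}, closure = {Office, EName, City, MgrID, EmpID} → lossless.

Decomposition 2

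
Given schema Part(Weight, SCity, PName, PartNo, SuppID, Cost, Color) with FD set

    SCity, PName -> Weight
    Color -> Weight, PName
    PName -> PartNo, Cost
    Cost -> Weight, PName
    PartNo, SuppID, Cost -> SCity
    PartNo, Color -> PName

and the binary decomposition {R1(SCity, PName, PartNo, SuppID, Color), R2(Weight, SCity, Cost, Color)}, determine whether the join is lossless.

Yes

Common attributes: R1 ∩ R2 = {SCity, Color}.
Closure of {SCity, Color}: Color → Weight, PName applies, adding Weight, PName; PName → PartNo, Cost applies, adding PartNo, Cost. So (SCity, Color)⁺ = {Weight, SCity, PName, PartNo, Cost, Color}.
This closure contains every attribute of R2, so R1 ∩ R2 → R2. The join is lossless.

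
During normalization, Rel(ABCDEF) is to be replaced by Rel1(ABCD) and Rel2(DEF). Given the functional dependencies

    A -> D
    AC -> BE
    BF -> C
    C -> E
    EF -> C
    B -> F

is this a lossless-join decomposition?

No

Common attributes: Rel1 ∩ Rel2 = {D}.
No dependency enlarges {D}, so (D)⁺ = {D}.
The closure contains neither all of Rel1 = {ABCD} nor all of Rel2 = {DEF}, so the common attributes are not a superkey of either fragment. The join is lossy.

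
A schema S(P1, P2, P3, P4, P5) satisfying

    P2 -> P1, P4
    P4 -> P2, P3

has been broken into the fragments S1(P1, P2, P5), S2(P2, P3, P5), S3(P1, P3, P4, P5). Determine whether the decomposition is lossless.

Chase test. Columns are P1, P2, P3, P4, P5; row i has aⱼ where attribute j ∈ Si, else bᵢⱼ.
Initial tableau (one row per fragment):
  row 1: a1 a2 b13 b14 a5
  row 2: b21 a2 a3 b24 a5
  row 3: a1 b32 a3 a4 a5
Rows 1 and 2 agree on P2; apply P2→P1, P4 and equate their P1, P4 entries.
Rows 1 and 2 agree on P4; apply P4→P2, P3 and equate their P2, P3 entries.
No row becomes fully distinguished — the join is lossy.

No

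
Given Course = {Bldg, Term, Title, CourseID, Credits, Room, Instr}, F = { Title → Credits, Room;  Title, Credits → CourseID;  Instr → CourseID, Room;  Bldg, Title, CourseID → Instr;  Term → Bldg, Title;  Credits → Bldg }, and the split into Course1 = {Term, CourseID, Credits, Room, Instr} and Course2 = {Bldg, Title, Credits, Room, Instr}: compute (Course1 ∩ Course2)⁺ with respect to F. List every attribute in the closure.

Course1 ∩ Course2 = {Credits, Room, Instr}.
Instr → CourseID, Room applies, adding CourseID
Credits → Bldg applies, adding Bldg
Closure: {Bldg, CourseID, Credits, Room, Instr}.

Bldg, CourseID, Credits, Room, Instr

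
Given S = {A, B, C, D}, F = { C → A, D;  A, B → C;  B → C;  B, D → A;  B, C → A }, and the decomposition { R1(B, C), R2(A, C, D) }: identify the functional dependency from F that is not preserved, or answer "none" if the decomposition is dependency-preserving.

none

C → A, D lies within R2.
A, B → C: restricted closure across fragments reaches C.
B → C lies within R1.
B, D → A: restricted closure across fragments reaches A.
B, C → A: restricted closure across fragments reaches A.
Every dependency is enforceable on the fragments, so the decomposition is dependency-preserving.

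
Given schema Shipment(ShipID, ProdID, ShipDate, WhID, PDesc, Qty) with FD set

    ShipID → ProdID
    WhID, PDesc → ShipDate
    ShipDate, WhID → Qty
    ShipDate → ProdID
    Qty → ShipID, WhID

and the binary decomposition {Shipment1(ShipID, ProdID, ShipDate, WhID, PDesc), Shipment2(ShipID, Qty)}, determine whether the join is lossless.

No

Common attributes: Shipment1 ∩ Shipment2 = {ShipID}.
Closure of {ShipID}: ShipID → ProdID applies, adding ProdID. So (ShipID)⁺ = {ShipID, ProdID}.
The closure contains neither all of Shipment1 = {ShipID, ProdID, ShipDate, WhID, PDesc} nor all of Shipment2 = {ShipID, Qty}, so the common attributes are not a superkey of either fragment. The join is lossy.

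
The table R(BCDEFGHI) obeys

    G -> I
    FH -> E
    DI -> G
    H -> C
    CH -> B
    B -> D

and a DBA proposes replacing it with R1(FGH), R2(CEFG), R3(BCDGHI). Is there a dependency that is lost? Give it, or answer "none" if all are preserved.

FH -> E

Check FH → E: no single fragment contains all of {EFH}, and the restricted closure of {FH} across the fragments never reaches {E}.
G → I is preserved.
DI → G is preserved.
H → C is preserved.
CH → B is preserved.
B → D is preserved.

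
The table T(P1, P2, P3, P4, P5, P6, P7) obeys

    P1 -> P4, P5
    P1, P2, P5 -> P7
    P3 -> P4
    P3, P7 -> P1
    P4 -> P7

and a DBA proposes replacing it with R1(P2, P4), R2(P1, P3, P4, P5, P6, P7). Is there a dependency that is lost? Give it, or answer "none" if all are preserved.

P1 → P4, P5 lies within R2.
P1, P2, P5 → P7: restricted closure across fragments reaches P7.
P3 → P4 lies within R2.
P3, P7 → P1 lies within R2.
P4 → P7 lies within R2.
Every dependency is enforceable on the fragments, so the decomposition is dependency-preserving.

none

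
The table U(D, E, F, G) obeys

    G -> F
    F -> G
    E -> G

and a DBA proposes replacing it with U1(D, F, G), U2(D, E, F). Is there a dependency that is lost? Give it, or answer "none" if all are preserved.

none

G → F lies within U1.
F → G lies within U1.
E → G: restricted closure across fragments reaches G.
Every dependency is enforceable on the fragments, so the decomposition is dependency-preserving.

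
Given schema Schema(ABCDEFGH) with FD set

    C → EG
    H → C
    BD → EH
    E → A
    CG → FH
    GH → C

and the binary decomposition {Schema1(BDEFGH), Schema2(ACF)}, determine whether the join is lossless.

Common attributes: Schema1 ∩ Schema2 = {F}.
No dependency enlarges {F}, so (F)⁺ = {F}.
The closure contains neither all of Schema1 = {BDEFGH} nor all of Schema2 = {ACF}, so the common attributes are not a superkey of either fragment. The join is lossy.

No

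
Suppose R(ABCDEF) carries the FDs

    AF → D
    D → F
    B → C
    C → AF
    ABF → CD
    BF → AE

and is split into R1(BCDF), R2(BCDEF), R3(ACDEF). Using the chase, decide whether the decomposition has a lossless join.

Yes

Chase test. Columns are ABCDEF; row i has aⱼ where attribute j ∈ Ri, else bᵢⱼ.
Initial tableau (one row per fragment):
  row 1: b11 a2 a3 a4 b15 a6
  row 2: b21 a2 a3 a4 a5 a6
  row 3: a1 b32 a3 a4 a5 a6
Rows 1 and 2 agree on C; apply C→AF and equate their AF entries.
Rows 1 and 3 agree on C; apply C→AF and equate their AF entries.
Rows 1 and 2 agree on BF; apply BF→AE and equate their AE entries.
Row 1 is now all distinguished symbols — the join is lossless.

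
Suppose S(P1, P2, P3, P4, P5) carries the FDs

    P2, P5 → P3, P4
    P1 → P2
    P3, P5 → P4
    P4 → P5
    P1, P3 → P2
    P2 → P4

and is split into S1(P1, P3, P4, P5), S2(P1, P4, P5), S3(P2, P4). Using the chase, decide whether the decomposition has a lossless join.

No

Chase test. Columns are P1, P2, P3, P4, P5; row i has aⱼ where attribute j ∈ Si, else bᵢⱼ.
Initial tableau (one row per fragment):
  row 1: a1 b12 a3 a4 a5
  row 2: a1 b22 b23 a4 a5
  row 3: b31 a2 b33 a4 b35
Rows 1 and 2 agree on P1; apply P1→P2 and equate their P2 entries.
Rows 1 and 3 agree on P4; apply P4→P5 and equate their P5 entries.
Rows 1 and 2 agree on P2, P5; apply P2, P5→P3, P4 and equate their P3, P4 entries.
No row becomes fully distinguished — the join is lossy.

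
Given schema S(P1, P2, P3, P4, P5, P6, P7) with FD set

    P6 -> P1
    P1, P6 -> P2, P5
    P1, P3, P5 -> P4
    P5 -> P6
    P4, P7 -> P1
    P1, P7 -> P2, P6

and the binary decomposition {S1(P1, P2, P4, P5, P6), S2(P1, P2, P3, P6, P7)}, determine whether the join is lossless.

Common attributes: S1 ∩ S2 = {P1, P2, P6}.
Closure of {P1, P2, P6}: P1, P6 → P2, P5 applies, adding P5. So (P1, P2, P6)⁺ = {P1, P2, P5, P6}.
The closure contains neither all of S1 = {P1, P2, P4, P5, P6} nor all of S2 = {P1, P2, P3, P6, P7}, so the common attributes are not a superkey of either fragment. The join is lossy.

No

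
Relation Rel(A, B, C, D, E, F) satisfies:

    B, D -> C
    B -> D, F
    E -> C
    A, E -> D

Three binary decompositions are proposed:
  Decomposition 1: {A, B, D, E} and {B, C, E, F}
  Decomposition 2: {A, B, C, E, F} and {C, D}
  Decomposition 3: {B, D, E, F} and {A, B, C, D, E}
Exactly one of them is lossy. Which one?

Decomposition 1: common = {B, E}, closure = {B, C, D, E, F} → lossless.
Decomposition 2: common = {C}, closure = {C} → lossy.
Decomposition 3: common = {B, D, E}, closure = {B, C, D, E, F} → lossless.

Decomposition 2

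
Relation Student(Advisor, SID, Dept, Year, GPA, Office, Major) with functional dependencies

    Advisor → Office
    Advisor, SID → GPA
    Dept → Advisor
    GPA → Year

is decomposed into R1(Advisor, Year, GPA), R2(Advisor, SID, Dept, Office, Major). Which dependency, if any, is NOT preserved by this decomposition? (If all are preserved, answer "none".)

Check Advisor, SID → GPA: no single fragment contains all of {Advisor, SID, GPA}, and the restricted closure of {Advisor, SID} across the fragments never reaches {GPA}.
Advisor → Office is preserved.
Dept → Advisor is preserved.
GPA → Year is preserved.

Advisor, SID → GPA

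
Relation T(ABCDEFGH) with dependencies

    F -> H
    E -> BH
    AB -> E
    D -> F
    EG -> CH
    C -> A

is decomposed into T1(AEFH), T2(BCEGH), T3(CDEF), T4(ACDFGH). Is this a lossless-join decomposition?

No

Chase test. Columns are ABCDEFGH; row i has aⱼ where attribute j ∈ Ti, else bᵢⱼ.
Initial tableau (one row per fragment):
  row 1: a1 b12 b13 b14 a5 a6 b17 a8
  row 2: b21 a2 a3 b24 a5 b26 a7 a8
  row 3: b31 b32 a3 a4 a5 a6 b37 b38
  row 4: a1 b42 a3 a4 b45 a6 a7 a8
Rows 1 and 3 agree on F; apply F→H and equate their H entries.
Rows 1 and 2 agree on E; apply E→BH and equate their BH entries.
Rows 1 and 3 agree on E; apply E→BH and equate their BH entries.
Rows 2 and 3 agree on C; apply C→A and equate their A entries.
Rows 2 and 4 agree on C; apply C→A and equate their A entries.
No row becomes fully distinguished — the join is lossy.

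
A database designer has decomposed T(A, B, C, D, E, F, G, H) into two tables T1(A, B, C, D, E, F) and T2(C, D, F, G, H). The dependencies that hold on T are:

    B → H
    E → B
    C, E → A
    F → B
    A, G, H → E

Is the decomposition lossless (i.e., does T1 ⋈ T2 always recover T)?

Common attributes: T1 ∩ T2 = {C, D, F}.
Closure of {C, D, F}: F → B applies, adding B; B → H applies, adding H. So (C, D, F)⁺ = {B, C, D, F, H}.
The closure contains neither all of T1 = {A, B, C, D, E, F} nor all of T2 = {C, D, F, G, H}, so the common attributes are not a superkey of either fragment. The join is lossy.

No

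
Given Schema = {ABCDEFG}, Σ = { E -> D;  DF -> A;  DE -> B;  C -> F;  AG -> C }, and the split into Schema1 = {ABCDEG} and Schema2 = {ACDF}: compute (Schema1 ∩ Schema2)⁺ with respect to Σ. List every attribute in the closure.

Schema1 ∩ Schema2 = {ACD}.
C → F applies, adding F
Closure: {ACDF}.

ACDF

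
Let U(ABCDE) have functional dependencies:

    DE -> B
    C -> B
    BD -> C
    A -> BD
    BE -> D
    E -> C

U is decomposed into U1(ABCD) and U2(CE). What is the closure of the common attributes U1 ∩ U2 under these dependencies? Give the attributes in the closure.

BC

U1 ∩ U2 = {C}.
C → B applies, adding B
Closure: {BC}.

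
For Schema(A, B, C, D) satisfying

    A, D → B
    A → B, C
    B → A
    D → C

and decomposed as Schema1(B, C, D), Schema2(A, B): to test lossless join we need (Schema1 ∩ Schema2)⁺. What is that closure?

Schema1 ∩ Schema2 = {B}.
B → A applies, adding A
A → B, C applies, adding C
Closure: {A, B, C}.

A, B, C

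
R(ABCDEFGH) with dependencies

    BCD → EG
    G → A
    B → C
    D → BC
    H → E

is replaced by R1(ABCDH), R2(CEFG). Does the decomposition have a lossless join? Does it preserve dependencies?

Lossless test: (C)⁺ = {C}, which is a superkey of neither fragment — lossy.
Dependency preservation: the restricted closure of {BCD} across the fragments never reaches {EG}, so BCD → EG cannot be enforced without a join — not preserved.

lossy and not dependency-preserving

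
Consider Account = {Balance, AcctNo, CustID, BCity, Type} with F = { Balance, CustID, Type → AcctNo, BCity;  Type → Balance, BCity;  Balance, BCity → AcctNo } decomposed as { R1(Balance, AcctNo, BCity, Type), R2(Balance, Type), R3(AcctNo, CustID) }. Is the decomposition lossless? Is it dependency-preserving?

Lossless test (chase): Rows 1 and 2 agree on Type; apply Type→Balance, BCity and equate their Balance, BCity entries. Rows 1 and 2 agree on Balance, BCity; apply Balance, BCity→AcctNo and equate their AcctNo entries. No row becomes fully distinguished — the join is lossy.
Dependency preservation: Balance, CustID, Type → AcctNo, BCity is not contained in any single fragment, but the restricted closure of its left-hand side across the fragments still reaches the right-hand side; the remaining FDs each lie inside some fragment. All dependencies are preserved.

lossy but dependency-preserving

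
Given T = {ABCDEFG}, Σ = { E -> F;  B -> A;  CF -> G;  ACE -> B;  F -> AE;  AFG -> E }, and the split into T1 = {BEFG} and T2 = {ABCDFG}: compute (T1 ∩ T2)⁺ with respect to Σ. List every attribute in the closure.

ABEFG

T1 ∩ T2 = {BFG}.
B → A applies, adding A
F → AE applies, adding E
Closure: {ABEFG}.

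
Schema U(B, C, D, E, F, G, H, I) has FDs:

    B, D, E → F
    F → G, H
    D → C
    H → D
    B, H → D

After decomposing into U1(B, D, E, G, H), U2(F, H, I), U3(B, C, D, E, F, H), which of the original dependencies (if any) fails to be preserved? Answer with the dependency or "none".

F → G, H

Check F → G, H: no single fragment contains all of {F, G, H}, and the restricted closure of {F} across the fragments never reaches {G, H}.
B, D, E → F is preserved.
D → C is preserved.
H → D is preserved.
B, H → D is preserved.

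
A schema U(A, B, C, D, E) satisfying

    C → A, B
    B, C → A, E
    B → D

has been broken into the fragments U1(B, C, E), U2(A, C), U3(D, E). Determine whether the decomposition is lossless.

No

Chase test. Columns are A, B, C, D, E; row i has aⱼ where attribute j ∈ Ui, else bᵢⱼ.
Initial tableau (one row per fragment):
  row 1: b11 a2 a3 b14 a5
  row 2: a1 b22 a3 b24 b25
  row 3: b31 b32 b33 a4 a5
Rows 1 and 2 agree on C; apply C→A, B and equate their A, B entries.
Rows 1 and 2 agree on B, C; apply B, C→A, E and equate their A, E entries.
Rows 1 and 2 agree on B; apply B→D and equate their D entries.
No row becomes fully distinguished — the join is lossy.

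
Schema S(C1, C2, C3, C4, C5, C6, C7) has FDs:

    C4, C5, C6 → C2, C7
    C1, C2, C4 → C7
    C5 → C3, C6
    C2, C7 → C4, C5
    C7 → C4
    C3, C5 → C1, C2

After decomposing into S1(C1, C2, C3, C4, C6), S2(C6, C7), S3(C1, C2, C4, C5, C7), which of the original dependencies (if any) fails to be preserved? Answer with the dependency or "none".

C5 → C3, C6

Check C5 → C3, C6: no single fragment contains all of {C3, C5, C6}, and the restricted closure of {C5} across the fragments never reaches {C3, C6}.
C4, C5, C6 → C2, C7 is preserved.
C1, C2, C4 → C7 is preserved.
C2, C7 → C4, C5 is preserved.
C7 → C4 is preserved.
C3, C5 → C1, C2 is preserved.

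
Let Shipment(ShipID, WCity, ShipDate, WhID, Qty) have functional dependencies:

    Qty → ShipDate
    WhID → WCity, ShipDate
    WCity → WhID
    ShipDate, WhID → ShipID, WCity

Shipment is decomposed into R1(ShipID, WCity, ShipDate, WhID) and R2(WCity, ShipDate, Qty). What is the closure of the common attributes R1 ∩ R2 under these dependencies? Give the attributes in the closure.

R1 ∩ R2 = {WCity, ShipDate}.
WCity → WhID applies, adding WhID
ShipDate, WhID → ShipID, WCity applies, adding ShipID
Closure: {ShipID, WCity, ShipDate, WhID}.

ShipID, WCity, ShipDate, WhID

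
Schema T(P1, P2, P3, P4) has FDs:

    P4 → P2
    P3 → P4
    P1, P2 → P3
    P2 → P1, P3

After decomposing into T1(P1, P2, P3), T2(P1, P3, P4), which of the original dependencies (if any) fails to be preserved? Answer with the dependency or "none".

none

P4 → P2: restricted closure across fragments reaches P2.
P3 → P4 lies within T2.
P1, P2 → P3 lies within T1.
P2 → P1, P3 lies within T1.
Every dependency is enforceable on the fragments, so the decomposition is dependency-preserving.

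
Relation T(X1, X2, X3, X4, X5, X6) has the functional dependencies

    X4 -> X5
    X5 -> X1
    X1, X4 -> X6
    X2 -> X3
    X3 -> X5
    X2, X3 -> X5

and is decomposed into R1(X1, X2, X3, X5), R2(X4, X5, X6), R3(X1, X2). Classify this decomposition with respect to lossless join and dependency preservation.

Lossless test (chase): Rows 1 and 2 agree on X5; apply X5→X1 and equate their X1 entries. Rows 1 and 3 agree on X2; apply X2→X3 and equate their X3 entries. Rows 1 and 3 agree on X3; apply X3→X5 and equate their X5 entries. No row becomes fully distinguished — the join is lossy.
Dependency preservation: X1, X4 → X6 is not contained in any single fragment, but the restricted closure of its left-hand side across the fragments still reaches the right-hand side; the remaining FDs each lie inside some fragment. All dependencies are preserved.

lossy but dependency-preserving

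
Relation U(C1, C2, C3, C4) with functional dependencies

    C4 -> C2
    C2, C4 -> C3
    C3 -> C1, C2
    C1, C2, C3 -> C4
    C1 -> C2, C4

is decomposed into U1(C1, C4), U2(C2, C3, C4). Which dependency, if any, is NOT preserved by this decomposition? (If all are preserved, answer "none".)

C4 → C2 lies within U2.
C2, C4 → C3 lies within U2.
C3 → C1, C2: restricted closure across fragments reaches C1, C2.
C1, C2, C3 → C4: restricted closure across fragments reaches C4.
C1 → C2, C4: restricted closure across fragments reaches C2, C4.
Every dependency is enforceable on the fragments, so the decomposition is dependency-preserving.

none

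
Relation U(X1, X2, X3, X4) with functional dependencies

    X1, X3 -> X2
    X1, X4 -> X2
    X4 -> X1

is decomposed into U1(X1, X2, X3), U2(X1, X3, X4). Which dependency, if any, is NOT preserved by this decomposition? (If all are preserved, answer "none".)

Check X1, X4 → X2: no single fragment contains all of {X1, X2, X4}, and the restricted closure of {X1, X4} across the fragments never reaches {X2}.
X1, X3 → X2 is preserved.
X4 → X1 is preserved.

X1, X4 -> X2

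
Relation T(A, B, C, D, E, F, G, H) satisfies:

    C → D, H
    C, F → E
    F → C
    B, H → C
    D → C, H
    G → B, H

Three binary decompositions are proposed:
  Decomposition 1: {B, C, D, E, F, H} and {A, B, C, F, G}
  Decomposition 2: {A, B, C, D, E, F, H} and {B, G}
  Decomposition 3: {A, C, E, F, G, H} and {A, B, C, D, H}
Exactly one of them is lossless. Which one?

Decomposition 1

Decomposition 1: common = {B, C, F}, closure = {B, C, D, E, F, H} → lossless.
Decomposition 2: common = {B}, closure = {B} → lossy.
Decomposition 3: common = {A, C, H}, closure = {A, C, D, H} → lossy.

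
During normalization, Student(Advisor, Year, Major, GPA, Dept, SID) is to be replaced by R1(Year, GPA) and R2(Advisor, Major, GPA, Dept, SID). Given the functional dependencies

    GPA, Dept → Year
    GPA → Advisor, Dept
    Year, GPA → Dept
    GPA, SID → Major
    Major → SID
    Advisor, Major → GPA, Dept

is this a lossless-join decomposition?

Yes

Common attributes: R1 ∩ R2 = {GPA}.
Closure of {GPA}: GPA → Advisor, Dept applies, adding Advisor, Dept; GPA, Dept → Year applies, adding Year. So (GPA)⁺ = {Advisor, Year, GPA, Dept}.
This closure contains every attribute of R1, so R1 ∩ R2 → R1. The join is lossless.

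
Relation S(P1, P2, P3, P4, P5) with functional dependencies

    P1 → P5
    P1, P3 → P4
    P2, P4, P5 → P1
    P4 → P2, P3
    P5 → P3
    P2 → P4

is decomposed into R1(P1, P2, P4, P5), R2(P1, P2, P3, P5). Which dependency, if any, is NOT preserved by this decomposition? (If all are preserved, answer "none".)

P1 → P5 lies within R1.
P1, P3 → P4: restricted closure across fragments reaches P4.
P2, P4, P5 → P1 lies within R1.
P4 → P2, P3: restricted closure across fragments reaches P2, P3.
P5 → P3 lies within R2.
P2 → P4 lies within R1.
Every dependency is enforceable on the fragments, so the decomposition is dependency-preserving.

none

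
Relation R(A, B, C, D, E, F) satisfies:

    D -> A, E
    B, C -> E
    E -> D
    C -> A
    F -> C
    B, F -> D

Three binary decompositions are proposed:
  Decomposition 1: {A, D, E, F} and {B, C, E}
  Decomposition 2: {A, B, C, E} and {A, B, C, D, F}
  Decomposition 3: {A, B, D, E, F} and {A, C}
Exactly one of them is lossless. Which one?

Decomposition 1: common = {E}, closure = {A, D, E} → lossy.
Decomposition 2: common = {A, B, C}, closure = {A, B, C, D, E} → lossless.
Decomposition 3: common = {A}, closure = {A} → lossy.

Decomposition 2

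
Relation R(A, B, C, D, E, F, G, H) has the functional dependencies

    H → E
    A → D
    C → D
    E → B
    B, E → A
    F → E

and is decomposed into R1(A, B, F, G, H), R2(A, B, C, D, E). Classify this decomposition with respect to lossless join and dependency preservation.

lossy and not dependency-preserving

Lossless test: (A, B)⁺ = {A, B, D}, which is a superkey of neither fragment — lossy.
Dependency preservation: the restricted closure of {H} across the fragments never reaches {E}, so H → E cannot be enforced without a join — not preserved.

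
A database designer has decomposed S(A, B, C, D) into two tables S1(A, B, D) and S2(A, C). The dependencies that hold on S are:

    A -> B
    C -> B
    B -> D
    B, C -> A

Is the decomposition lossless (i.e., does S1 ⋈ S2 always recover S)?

Common attributes: S1 ∩ S2 = {A}.
Closure of {A}: A → B applies, adding B; B → D applies, adding D. So (A)⁺ = {A, B, D}.
This closure contains every attribute of S1, so S1 ∩ S2 → S1. The join is lossless.

Yes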